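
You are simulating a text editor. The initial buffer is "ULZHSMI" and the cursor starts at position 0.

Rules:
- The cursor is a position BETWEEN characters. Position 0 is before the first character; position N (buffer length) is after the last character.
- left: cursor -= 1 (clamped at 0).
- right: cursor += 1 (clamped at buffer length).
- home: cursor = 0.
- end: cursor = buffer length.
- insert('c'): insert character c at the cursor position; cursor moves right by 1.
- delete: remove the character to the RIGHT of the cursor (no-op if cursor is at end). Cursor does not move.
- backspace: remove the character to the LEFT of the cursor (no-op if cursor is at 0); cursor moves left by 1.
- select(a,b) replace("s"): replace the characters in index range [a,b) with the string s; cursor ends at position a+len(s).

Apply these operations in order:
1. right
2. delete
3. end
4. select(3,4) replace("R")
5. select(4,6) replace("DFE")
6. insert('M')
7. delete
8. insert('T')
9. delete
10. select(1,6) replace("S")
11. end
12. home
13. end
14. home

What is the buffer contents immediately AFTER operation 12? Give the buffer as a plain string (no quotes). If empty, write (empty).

Answer: USEMT

Derivation:
After op 1 (right): buf='ULZHSMI' cursor=1
After op 2 (delete): buf='UZHSMI' cursor=1
After op 3 (end): buf='UZHSMI' cursor=6
After op 4 (select(3,4) replace("R")): buf='UZHRMI' cursor=4
After op 5 (select(4,6) replace("DFE")): buf='UZHRDFE' cursor=7
After op 6 (insert('M')): buf='UZHRDFEM' cursor=8
After op 7 (delete): buf='UZHRDFEM' cursor=8
After op 8 (insert('T')): buf='UZHRDFEMT' cursor=9
After op 9 (delete): buf='UZHRDFEMT' cursor=9
After op 10 (select(1,6) replace("S")): buf='USEMT' cursor=2
After op 11 (end): buf='USEMT' cursor=5
After op 12 (home): buf='USEMT' cursor=0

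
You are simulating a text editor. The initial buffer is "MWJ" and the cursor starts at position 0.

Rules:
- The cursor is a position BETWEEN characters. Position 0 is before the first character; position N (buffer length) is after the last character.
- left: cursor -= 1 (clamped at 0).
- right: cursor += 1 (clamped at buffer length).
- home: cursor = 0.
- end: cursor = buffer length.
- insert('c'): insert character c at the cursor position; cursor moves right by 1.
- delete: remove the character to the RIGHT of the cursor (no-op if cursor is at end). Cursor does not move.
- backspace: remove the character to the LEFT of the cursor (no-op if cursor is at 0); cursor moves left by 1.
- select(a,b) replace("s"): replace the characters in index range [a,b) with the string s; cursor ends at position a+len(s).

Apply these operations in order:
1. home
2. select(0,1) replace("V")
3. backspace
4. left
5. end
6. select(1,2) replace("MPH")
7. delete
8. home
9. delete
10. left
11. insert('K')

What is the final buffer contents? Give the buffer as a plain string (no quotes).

Answer: KMPH

Derivation:
After op 1 (home): buf='MWJ' cursor=0
After op 2 (select(0,1) replace("V")): buf='VWJ' cursor=1
After op 3 (backspace): buf='WJ' cursor=0
After op 4 (left): buf='WJ' cursor=0
After op 5 (end): buf='WJ' cursor=2
After op 6 (select(1,2) replace("MPH")): buf='WMPH' cursor=4
After op 7 (delete): buf='WMPH' cursor=4
After op 8 (home): buf='WMPH' cursor=0
After op 9 (delete): buf='MPH' cursor=0
After op 10 (left): buf='MPH' cursor=0
After op 11 (insert('K')): buf='KMPH' cursor=1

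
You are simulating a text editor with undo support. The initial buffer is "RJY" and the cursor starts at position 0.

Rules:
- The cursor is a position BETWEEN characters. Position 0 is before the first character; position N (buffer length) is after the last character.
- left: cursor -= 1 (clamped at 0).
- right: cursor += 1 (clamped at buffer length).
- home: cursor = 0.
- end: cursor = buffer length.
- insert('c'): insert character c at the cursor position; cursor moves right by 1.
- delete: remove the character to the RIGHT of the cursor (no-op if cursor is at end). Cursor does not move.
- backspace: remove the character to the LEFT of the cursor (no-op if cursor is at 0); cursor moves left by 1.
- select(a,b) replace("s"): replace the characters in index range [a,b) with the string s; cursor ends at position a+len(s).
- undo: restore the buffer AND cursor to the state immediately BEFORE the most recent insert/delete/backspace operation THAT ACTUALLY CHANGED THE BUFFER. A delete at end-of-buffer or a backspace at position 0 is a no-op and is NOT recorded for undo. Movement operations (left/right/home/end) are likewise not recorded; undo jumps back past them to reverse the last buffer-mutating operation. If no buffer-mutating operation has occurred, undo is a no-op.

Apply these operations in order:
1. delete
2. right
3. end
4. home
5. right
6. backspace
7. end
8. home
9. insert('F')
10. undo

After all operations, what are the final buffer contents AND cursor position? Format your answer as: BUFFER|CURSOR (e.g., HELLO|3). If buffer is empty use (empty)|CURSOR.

Answer: Y|0

Derivation:
After op 1 (delete): buf='JY' cursor=0
After op 2 (right): buf='JY' cursor=1
After op 3 (end): buf='JY' cursor=2
After op 4 (home): buf='JY' cursor=0
After op 5 (right): buf='JY' cursor=1
After op 6 (backspace): buf='Y' cursor=0
After op 7 (end): buf='Y' cursor=1
After op 8 (home): buf='Y' cursor=0
After op 9 (insert('F')): buf='FY' cursor=1
After op 10 (undo): buf='Y' cursor=0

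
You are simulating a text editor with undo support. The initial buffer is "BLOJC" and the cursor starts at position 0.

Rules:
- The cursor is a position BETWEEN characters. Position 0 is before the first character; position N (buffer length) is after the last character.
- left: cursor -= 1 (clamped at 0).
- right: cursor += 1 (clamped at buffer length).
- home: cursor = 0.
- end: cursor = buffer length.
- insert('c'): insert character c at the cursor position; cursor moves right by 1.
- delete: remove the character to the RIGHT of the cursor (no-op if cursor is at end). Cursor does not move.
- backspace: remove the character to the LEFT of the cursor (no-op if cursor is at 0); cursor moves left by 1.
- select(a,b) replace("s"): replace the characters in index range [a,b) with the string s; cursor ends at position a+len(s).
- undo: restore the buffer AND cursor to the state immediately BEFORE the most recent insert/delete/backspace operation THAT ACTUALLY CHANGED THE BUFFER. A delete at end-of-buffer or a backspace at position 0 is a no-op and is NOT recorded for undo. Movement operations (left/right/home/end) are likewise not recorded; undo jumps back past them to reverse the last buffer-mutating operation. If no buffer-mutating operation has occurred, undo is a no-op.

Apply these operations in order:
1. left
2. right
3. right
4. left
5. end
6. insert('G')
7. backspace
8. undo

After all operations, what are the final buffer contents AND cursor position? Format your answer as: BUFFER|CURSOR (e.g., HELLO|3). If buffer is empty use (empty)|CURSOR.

After op 1 (left): buf='BLOJC' cursor=0
After op 2 (right): buf='BLOJC' cursor=1
After op 3 (right): buf='BLOJC' cursor=2
After op 4 (left): buf='BLOJC' cursor=1
After op 5 (end): buf='BLOJC' cursor=5
After op 6 (insert('G')): buf='BLOJCG' cursor=6
After op 7 (backspace): buf='BLOJC' cursor=5
After op 8 (undo): buf='BLOJCG' cursor=6

Answer: BLOJCG|6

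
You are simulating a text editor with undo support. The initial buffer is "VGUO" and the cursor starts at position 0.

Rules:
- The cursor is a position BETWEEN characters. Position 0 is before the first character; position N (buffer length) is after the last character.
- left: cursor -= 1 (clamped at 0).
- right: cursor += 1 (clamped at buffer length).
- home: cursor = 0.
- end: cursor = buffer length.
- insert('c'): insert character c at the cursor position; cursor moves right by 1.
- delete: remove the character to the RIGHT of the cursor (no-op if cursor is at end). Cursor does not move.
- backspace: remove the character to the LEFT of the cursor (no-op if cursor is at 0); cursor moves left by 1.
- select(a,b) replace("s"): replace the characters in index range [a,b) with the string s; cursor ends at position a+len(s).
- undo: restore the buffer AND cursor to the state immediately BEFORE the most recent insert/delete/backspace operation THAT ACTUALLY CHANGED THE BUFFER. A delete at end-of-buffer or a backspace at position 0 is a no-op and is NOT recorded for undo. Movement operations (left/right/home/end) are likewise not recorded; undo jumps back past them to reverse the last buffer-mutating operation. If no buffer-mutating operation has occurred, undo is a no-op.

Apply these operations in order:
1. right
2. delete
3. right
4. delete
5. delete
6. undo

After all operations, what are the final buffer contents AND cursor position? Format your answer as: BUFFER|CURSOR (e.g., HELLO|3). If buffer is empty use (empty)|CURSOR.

After op 1 (right): buf='VGUO' cursor=1
After op 2 (delete): buf='VUO' cursor=1
After op 3 (right): buf='VUO' cursor=2
After op 4 (delete): buf='VU' cursor=2
After op 5 (delete): buf='VU' cursor=2
After op 6 (undo): buf='VUO' cursor=2

Answer: VUO|2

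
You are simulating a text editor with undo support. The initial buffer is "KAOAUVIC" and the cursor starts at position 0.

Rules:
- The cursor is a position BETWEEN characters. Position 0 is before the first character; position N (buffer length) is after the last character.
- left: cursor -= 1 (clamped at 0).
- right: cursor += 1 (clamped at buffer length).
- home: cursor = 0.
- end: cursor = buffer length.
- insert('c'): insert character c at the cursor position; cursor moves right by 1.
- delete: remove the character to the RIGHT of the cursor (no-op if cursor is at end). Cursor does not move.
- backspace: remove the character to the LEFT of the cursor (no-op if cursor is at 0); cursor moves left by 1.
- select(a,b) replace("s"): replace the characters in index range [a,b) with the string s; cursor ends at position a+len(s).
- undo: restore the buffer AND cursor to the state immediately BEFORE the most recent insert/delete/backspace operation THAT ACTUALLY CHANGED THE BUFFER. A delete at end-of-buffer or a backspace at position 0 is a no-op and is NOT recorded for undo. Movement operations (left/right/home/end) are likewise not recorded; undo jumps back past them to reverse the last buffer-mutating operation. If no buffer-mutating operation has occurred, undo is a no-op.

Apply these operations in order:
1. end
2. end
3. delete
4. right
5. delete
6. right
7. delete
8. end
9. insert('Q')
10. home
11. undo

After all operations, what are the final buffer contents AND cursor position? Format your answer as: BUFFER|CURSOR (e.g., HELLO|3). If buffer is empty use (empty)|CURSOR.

After op 1 (end): buf='KAOAUVIC' cursor=8
After op 2 (end): buf='KAOAUVIC' cursor=8
After op 3 (delete): buf='KAOAUVIC' cursor=8
After op 4 (right): buf='KAOAUVIC' cursor=8
After op 5 (delete): buf='KAOAUVIC' cursor=8
After op 6 (right): buf='KAOAUVIC' cursor=8
After op 7 (delete): buf='KAOAUVIC' cursor=8
After op 8 (end): buf='KAOAUVIC' cursor=8
After op 9 (insert('Q')): buf='KAOAUVICQ' cursor=9
After op 10 (home): buf='KAOAUVICQ' cursor=0
After op 11 (undo): buf='KAOAUVIC' cursor=8

Answer: KAOAUVIC|8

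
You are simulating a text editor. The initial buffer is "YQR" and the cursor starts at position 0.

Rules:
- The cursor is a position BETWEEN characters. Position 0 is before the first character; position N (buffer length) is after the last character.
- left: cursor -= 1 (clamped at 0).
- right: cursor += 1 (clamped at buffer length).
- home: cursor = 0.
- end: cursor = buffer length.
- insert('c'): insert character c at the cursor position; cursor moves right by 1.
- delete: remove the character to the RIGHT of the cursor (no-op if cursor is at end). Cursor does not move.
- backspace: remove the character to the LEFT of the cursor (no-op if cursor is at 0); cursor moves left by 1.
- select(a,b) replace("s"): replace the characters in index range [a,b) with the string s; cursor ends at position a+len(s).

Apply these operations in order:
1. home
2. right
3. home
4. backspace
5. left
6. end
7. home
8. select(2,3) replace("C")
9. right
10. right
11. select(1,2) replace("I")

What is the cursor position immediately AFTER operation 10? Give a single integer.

After op 1 (home): buf='YQR' cursor=0
After op 2 (right): buf='YQR' cursor=1
After op 3 (home): buf='YQR' cursor=0
After op 4 (backspace): buf='YQR' cursor=0
After op 5 (left): buf='YQR' cursor=0
After op 6 (end): buf='YQR' cursor=3
After op 7 (home): buf='YQR' cursor=0
After op 8 (select(2,3) replace("C")): buf='YQC' cursor=3
After op 9 (right): buf='YQC' cursor=3
After op 10 (right): buf='YQC' cursor=3

Answer: 3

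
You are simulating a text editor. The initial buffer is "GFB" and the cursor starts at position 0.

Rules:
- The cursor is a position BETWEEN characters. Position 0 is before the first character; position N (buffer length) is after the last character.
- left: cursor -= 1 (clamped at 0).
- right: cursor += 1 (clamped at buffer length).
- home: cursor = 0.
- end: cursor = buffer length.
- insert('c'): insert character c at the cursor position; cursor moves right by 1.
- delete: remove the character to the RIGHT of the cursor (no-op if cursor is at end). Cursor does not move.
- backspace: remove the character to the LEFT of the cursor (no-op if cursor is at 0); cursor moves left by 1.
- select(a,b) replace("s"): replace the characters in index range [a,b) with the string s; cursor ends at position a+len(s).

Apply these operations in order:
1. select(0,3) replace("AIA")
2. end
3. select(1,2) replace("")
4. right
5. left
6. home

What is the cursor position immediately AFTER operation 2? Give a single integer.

Answer: 3

Derivation:
After op 1 (select(0,3) replace("AIA")): buf='AIA' cursor=3
After op 2 (end): buf='AIA' cursor=3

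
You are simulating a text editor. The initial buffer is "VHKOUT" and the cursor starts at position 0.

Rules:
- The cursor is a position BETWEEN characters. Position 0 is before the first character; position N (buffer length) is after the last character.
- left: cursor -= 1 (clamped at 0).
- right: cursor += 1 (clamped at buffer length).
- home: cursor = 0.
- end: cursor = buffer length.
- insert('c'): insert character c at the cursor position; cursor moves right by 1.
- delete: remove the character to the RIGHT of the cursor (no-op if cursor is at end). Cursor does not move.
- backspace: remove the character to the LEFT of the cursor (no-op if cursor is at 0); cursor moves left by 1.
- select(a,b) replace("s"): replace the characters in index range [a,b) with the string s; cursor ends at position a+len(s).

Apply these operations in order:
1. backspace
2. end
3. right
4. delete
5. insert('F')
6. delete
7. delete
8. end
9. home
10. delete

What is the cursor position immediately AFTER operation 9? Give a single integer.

After op 1 (backspace): buf='VHKOUT' cursor=0
After op 2 (end): buf='VHKOUT' cursor=6
After op 3 (right): buf='VHKOUT' cursor=6
After op 4 (delete): buf='VHKOUT' cursor=6
After op 5 (insert('F')): buf='VHKOUTF' cursor=7
After op 6 (delete): buf='VHKOUTF' cursor=7
After op 7 (delete): buf='VHKOUTF' cursor=7
After op 8 (end): buf='VHKOUTF' cursor=7
After op 9 (home): buf='VHKOUTF' cursor=0

Answer: 0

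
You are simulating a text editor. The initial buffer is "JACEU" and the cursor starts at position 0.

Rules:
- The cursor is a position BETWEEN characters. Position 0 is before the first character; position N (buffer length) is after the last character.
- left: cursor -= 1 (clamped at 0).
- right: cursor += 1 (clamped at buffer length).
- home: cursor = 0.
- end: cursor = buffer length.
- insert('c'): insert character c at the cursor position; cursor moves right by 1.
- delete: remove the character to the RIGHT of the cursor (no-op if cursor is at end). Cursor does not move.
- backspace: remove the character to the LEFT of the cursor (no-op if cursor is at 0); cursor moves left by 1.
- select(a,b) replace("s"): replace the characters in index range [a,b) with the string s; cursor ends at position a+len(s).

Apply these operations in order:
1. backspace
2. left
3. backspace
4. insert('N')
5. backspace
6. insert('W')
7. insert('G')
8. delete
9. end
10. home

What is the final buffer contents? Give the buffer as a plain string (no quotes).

Answer: WGACEU

Derivation:
After op 1 (backspace): buf='JACEU' cursor=0
After op 2 (left): buf='JACEU' cursor=0
After op 3 (backspace): buf='JACEU' cursor=0
After op 4 (insert('N')): buf='NJACEU' cursor=1
After op 5 (backspace): buf='JACEU' cursor=0
After op 6 (insert('W')): buf='WJACEU' cursor=1
After op 7 (insert('G')): buf='WGJACEU' cursor=2
After op 8 (delete): buf='WGACEU' cursor=2
After op 9 (end): buf='WGACEU' cursor=6
After op 10 (home): buf='WGACEU' cursor=0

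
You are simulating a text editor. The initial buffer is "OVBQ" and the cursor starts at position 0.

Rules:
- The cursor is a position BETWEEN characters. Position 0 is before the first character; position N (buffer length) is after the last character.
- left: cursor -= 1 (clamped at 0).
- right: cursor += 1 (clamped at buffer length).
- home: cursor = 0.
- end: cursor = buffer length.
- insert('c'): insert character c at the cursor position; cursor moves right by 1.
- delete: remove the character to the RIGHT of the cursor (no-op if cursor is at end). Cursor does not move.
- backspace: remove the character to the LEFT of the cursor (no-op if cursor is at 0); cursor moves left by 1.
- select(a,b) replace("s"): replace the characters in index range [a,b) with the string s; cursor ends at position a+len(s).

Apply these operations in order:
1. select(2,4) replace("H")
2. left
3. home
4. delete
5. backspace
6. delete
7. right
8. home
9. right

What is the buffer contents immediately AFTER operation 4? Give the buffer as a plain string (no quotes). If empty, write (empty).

After op 1 (select(2,4) replace("H")): buf='OVH' cursor=3
After op 2 (left): buf='OVH' cursor=2
After op 3 (home): buf='OVH' cursor=0
After op 4 (delete): buf='VH' cursor=0

Answer: VH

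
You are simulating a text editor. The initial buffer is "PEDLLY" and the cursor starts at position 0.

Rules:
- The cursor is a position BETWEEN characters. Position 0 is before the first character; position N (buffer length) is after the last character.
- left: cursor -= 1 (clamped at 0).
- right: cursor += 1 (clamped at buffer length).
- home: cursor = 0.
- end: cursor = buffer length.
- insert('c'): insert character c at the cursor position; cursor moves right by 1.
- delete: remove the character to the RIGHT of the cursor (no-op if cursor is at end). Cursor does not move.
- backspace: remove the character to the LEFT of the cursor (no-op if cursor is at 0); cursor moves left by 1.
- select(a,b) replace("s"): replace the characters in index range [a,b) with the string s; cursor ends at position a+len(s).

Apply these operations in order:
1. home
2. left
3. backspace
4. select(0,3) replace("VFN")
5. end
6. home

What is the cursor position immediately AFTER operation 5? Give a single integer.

Answer: 6

Derivation:
After op 1 (home): buf='PEDLLY' cursor=0
After op 2 (left): buf='PEDLLY' cursor=0
After op 3 (backspace): buf='PEDLLY' cursor=0
After op 4 (select(0,3) replace("VFN")): buf='VFNLLY' cursor=3
After op 5 (end): buf='VFNLLY' cursor=6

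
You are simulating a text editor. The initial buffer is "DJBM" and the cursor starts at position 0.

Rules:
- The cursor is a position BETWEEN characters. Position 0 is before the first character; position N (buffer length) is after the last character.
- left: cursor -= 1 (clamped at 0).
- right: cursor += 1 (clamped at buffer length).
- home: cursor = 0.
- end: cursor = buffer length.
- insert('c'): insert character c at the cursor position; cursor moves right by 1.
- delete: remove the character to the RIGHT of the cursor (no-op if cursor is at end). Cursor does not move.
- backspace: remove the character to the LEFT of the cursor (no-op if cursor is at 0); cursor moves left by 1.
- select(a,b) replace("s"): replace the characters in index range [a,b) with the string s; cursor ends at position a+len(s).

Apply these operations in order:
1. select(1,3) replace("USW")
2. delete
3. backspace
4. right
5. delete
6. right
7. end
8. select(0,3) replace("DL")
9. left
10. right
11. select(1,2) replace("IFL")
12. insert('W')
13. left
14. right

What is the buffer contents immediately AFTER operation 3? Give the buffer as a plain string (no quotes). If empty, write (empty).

After op 1 (select(1,3) replace("USW")): buf='DUSWM' cursor=4
After op 2 (delete): buf='DUSW' cursor=4
After op 3 (backspace): buf='DUS' cursor=3

Answer: DUS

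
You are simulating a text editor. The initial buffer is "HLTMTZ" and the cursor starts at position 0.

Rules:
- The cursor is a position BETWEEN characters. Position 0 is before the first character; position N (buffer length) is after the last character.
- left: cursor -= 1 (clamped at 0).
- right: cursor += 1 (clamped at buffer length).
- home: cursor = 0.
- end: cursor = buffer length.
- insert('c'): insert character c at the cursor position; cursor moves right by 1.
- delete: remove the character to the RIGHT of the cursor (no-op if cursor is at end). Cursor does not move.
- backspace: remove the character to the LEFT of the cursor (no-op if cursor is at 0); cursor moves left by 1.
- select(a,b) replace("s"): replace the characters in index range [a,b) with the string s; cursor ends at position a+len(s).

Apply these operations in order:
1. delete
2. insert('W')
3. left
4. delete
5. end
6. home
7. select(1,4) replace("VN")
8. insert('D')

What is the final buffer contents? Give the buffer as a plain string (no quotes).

After op 1 (delete): buf='LTMTZ' cursor=0
After op 2 (insert('W')): buf='WLTMTZ' cursor=1
After op 3 (left): buf='WLTMTZ' cursor=0
After op 4 (delete): buf='LTMTZ' cursor=0
After op 5 (end): buf='LTMTZ' cursor=5
After op 6 (home): buf='LTMTZ' cursor=0
After op 7 (select(1,4) replace("VN")): buf='LVNZ' cursor=3
After op 8 (insert('D')): buf='LVNDZ' cursor=4

Answer: LVNDZ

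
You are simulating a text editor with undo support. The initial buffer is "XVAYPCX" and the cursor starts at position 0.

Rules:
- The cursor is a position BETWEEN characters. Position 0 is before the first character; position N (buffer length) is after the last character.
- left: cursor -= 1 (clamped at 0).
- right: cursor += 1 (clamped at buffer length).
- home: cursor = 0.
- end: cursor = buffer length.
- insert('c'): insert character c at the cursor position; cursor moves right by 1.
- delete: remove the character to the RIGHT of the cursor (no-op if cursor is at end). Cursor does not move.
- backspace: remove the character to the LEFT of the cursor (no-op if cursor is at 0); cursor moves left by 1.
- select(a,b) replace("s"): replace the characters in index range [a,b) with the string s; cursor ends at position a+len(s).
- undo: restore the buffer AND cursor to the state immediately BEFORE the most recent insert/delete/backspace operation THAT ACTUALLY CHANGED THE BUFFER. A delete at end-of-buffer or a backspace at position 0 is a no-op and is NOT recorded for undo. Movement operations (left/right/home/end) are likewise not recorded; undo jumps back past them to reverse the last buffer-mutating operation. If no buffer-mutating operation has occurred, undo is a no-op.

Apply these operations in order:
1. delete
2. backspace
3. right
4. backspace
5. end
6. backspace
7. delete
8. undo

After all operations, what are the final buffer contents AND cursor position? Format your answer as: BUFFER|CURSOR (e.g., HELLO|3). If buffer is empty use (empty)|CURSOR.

Answer: AYPCX|5

Derivation:
After op 1 (delete): buf='VAYPCX' cursor=0
After op 2 (backspace): buf='VAYPCX' cursor=0
After op 3 (right): buf='VAYPCX' cursor=1
After op 4 (backspace): buf='AYPCX' cursor=0
After op 5 (end): buf='AYPCX' cursor=5
After op 6 (backspace): buf='AYPC' cursor=4
After op 7 (delete): buf='AYPC' cursor=4
After op 8 (undo): buf='AYPCX' cursor=5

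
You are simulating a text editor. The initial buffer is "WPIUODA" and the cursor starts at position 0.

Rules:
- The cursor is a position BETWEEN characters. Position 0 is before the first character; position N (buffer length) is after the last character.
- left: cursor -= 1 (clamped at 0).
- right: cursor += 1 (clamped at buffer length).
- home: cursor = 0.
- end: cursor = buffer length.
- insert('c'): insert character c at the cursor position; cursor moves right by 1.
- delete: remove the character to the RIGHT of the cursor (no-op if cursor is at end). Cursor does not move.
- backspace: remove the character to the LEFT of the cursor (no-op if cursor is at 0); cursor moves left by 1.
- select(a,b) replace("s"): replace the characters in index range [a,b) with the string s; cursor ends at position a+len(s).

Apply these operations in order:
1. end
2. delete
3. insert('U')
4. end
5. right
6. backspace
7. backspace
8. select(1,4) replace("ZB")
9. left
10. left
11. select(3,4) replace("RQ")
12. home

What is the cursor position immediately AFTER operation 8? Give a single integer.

Answer: 3

Derivation:
After op 1 (end): buf='WPIUODA' cursor=7
After op 2 (delete): buf='WPIUODA' cursor=7
After op 3 (insert('U')): buf='WPIUODAU' cursor=8
After op 4 (end): buf='WPIUODAU' cursor=8
After op 5 (right): buf='WPIUODAU' cursor=8
After op 6 (backspace): buf='WPIUODA' cursor=7
After op 7 (backspace): buf='WPIUOD' cursor=6
After op 8 (select(1,4) replace("ZB")): buf='WZBOD' cursor=3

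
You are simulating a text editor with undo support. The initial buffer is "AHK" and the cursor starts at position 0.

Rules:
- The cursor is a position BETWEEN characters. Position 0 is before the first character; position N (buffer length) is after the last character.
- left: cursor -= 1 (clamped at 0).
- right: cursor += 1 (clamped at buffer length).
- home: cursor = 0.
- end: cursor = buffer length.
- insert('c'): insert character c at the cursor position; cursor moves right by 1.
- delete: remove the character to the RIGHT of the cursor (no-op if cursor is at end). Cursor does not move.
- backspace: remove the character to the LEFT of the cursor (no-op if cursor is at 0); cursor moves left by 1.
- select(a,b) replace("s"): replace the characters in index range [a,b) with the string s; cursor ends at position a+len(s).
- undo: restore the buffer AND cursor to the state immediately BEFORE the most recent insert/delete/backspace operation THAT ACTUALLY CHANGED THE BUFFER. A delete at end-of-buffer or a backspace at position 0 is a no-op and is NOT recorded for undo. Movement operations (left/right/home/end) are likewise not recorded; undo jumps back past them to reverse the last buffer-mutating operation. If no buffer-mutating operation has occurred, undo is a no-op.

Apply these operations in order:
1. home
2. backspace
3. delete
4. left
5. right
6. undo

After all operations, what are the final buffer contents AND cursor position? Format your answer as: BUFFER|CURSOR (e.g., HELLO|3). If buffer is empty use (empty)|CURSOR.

Answer: AHK|0

Derivation:
After op 1 (home): buf='AHK' cursor=0
After op 2 (backspace): buf='AHK' cursor=0
After op 3 (delete): buf='HK' cursor=0
After op 4 (left): buf='HK' cursor=0
After op 5 (right): buf='HK' cursor=1
After op 6 (undo): buf='AHK' cursor=0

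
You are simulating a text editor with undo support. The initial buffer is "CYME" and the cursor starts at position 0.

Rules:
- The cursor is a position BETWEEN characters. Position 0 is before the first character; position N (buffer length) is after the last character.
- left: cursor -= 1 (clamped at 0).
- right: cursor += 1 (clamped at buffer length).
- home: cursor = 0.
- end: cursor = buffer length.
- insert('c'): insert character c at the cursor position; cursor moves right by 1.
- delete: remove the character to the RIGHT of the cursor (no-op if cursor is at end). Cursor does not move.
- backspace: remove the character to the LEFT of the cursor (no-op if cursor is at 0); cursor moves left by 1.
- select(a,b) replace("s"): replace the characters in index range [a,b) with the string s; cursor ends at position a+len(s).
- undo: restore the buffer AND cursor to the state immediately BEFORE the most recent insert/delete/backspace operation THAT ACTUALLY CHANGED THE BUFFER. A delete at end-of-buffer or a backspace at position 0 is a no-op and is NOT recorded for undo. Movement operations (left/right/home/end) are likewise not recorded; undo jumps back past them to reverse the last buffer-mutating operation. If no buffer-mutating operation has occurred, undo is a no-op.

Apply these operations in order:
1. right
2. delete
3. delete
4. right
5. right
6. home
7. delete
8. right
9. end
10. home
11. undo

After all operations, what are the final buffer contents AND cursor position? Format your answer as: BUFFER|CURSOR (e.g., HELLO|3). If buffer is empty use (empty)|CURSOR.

Answer: CE|0

Derivation:
After op 1 (right): buf='CYME' cursor=1
After op 2 (delete): buf='CME' cursor=1
After op 3 (delete): buf='CE' cursor=1
After op 4 (right): buf='CE' cursor=2
After op 5 (right): buf='CE' cursor=2
After op 6 (home): buf='CE' cursor=0
After op 7 (delete): buf='E' cursor=0
After op 8 (right): buf='E' cursor=1
After op 9 (end): buf='E' cursor=1
After op 10 (home): buf='E' cursor=0
After op 11 (undo): buf='CE' cursor=0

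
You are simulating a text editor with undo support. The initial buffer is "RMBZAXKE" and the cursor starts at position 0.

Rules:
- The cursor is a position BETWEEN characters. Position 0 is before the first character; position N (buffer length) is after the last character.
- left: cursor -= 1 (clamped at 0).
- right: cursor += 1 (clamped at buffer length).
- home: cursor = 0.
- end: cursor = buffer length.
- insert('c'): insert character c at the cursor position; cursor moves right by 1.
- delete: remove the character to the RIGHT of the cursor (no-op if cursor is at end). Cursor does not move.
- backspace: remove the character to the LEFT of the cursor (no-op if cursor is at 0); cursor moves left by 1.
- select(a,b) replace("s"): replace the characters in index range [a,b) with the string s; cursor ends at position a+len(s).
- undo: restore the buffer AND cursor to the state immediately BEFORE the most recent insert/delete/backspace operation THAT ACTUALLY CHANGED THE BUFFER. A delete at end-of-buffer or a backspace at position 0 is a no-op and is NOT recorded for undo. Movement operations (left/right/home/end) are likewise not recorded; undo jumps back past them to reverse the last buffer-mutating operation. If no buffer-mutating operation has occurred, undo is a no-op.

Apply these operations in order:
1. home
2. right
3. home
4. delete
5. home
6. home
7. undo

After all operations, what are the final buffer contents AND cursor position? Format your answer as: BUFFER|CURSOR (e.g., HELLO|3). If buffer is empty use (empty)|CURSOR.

After op 1 (home): buf='RMBZAXKE' cursor=0
After op 2 (right): buf='RMBZAXKE' cursor=1
After op 3 (home): buf='RMBZAXKE' cursor=0
After op 4 (delete): buf='MBZAXKE' cursor=0
After op 5 (home): buf='MBZAXKE' cursor=0
After op 6 (home): buf='MBZAXKE' cursor=0
After op 7 (undo): buf='RMBZAXKE' cursor=0

Answer: RMBZAXKE|0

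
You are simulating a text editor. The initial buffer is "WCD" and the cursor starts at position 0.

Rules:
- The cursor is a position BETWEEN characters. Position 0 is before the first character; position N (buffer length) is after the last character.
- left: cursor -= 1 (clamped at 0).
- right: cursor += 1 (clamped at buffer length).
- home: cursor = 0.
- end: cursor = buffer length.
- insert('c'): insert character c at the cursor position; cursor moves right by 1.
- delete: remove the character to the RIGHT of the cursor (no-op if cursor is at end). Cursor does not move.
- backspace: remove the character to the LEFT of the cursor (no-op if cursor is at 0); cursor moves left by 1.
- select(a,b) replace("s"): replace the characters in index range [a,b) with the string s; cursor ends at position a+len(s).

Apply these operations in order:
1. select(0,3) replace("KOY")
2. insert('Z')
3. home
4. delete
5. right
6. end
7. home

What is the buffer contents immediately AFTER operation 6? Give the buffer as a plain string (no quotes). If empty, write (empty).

Answer: OYZ

Derivation:
After op 1 (select(0,3) replace("KOY")): buf='KOY' cursor=3
After op 2 (insert('Z')): buf='KOYZ' cursor=4
After op 3 (home): buf='KOYZ' cursor=0
After op 4 (delete): buf='OYZ' cursor=0
After op 5 (right): buf='OYZ' cursor=1
After op 6 (end): buf='OYZ' cursor=3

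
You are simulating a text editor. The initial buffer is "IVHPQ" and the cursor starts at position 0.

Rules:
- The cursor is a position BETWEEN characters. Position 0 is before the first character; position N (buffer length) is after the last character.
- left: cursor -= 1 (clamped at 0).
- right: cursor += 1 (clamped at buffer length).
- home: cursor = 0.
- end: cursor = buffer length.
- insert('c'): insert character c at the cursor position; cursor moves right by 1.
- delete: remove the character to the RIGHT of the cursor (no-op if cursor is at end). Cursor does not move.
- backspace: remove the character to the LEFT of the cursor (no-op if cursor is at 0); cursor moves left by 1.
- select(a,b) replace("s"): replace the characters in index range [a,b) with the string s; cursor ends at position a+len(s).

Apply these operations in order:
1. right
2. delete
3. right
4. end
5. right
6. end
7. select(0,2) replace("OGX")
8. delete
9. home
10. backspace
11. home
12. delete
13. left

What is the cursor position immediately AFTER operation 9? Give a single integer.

After op 1 (right): buf='IVHPQ' cursor=1
After op 2 (delete): buf='IHPQ' cursor=1
After op 3 (right): buf='IHPQ' cursor=2
After op 4 (end): buf='IHPQ' cursor=4
After op 5 (right): buf='IHPQ' cursor=4
After op 6 (end): buf='IHPQ' cursor=4
After op 7 (select(0,2) replace("OGX")): buf='OGXPQ' cursor=3
After op 8 (delete): buf='OGXQ' cursor=3
After op 9 (home): buf='OGXQ' cursor=0

Answer: 0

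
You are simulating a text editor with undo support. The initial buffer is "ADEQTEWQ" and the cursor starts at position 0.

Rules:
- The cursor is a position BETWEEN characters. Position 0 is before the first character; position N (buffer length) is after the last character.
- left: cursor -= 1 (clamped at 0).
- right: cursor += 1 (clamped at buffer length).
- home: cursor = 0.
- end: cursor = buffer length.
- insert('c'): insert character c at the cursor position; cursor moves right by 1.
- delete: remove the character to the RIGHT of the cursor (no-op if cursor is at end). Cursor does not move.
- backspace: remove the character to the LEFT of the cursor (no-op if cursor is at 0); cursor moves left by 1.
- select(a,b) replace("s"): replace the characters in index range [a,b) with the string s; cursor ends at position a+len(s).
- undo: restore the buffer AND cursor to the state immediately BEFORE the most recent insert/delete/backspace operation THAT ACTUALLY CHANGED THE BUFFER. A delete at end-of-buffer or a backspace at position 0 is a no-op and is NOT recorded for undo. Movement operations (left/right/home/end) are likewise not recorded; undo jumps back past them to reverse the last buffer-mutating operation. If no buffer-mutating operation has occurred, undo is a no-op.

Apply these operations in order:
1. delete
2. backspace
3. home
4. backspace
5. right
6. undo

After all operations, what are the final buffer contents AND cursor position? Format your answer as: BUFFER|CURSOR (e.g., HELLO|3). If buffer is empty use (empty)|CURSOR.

Answer: ADEQTEWQ|0

Derivation:
After op 1 (delete): buf='DEQTEWQ' cursor=0
After op 2 (backspace): buf='DEQTEWQ' cursor=0
After op 3 (home): buf='DEQTEWQ' cursor=0
After op 4 (backspace): buf='DEQTEWQ' cursor=0
After op 5 (right): buf='DEQTEWQ' cursor=1
After op 6 (undo): buf='ADEQTEWQ' cursor=0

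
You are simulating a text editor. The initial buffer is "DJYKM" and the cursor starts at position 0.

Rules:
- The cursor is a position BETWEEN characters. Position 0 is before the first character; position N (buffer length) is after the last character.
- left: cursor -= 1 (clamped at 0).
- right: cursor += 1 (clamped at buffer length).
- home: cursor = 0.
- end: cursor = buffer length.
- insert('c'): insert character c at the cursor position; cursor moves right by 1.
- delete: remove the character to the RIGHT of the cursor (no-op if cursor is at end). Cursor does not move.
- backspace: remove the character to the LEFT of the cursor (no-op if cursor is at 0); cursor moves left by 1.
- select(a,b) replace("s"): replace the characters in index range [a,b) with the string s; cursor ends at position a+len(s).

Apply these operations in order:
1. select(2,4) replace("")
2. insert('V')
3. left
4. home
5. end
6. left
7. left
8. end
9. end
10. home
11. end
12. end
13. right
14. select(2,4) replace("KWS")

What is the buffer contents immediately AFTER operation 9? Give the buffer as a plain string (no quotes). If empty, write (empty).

After op 1 (select(2,4) replace("")): buf='DJM' cursor=2
After op 2 (insert('V')): buf='DJVM' cursor=3
After op 3 (left): buf='DJVM' cursor=2
After op 4 (home): buf='DJVM' cursor=0
After op 5 (end): buf='DJVM' cursor=4
After op 6 (left): buf='DJVM' cursor=3
After op 7 (left): buf='DJVM' cursor=2
After op 8 (end): buf='DJVM' cursor=4
After op 9 (end): buf='DJVM' cursor=4

Answer: DJVM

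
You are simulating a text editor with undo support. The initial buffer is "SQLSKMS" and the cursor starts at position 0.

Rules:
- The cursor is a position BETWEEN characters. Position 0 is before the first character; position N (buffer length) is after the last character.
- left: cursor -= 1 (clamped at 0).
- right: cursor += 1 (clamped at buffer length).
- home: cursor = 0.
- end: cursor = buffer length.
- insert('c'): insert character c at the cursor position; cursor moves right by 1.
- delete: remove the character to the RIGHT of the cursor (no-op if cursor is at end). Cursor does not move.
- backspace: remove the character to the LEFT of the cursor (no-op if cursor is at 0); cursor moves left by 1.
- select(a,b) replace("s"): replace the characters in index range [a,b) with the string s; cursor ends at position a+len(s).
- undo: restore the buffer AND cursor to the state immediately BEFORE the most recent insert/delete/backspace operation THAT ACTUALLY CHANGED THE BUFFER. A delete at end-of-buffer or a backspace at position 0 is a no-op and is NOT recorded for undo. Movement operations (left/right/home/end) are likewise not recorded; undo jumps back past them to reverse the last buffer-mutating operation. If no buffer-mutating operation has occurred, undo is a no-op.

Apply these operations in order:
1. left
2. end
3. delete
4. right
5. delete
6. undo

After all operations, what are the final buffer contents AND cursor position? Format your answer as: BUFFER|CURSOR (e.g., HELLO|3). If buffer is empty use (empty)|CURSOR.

After op 1 (left): buf='SQLSKMS' cursor=0
After op 2 (end): buf='SQLSKMS' cursor=7
After op 3 (delete): buf='SQLSKMS' cursor=7
After op 4 (right): buf='SQLSKMS' cursor=7
After op 5 (delete): buf='SQLSKMS' cursor=7
After op 6 (undo): buf='SQLSKMS' cursor=7

Answer: SQLSKMS|7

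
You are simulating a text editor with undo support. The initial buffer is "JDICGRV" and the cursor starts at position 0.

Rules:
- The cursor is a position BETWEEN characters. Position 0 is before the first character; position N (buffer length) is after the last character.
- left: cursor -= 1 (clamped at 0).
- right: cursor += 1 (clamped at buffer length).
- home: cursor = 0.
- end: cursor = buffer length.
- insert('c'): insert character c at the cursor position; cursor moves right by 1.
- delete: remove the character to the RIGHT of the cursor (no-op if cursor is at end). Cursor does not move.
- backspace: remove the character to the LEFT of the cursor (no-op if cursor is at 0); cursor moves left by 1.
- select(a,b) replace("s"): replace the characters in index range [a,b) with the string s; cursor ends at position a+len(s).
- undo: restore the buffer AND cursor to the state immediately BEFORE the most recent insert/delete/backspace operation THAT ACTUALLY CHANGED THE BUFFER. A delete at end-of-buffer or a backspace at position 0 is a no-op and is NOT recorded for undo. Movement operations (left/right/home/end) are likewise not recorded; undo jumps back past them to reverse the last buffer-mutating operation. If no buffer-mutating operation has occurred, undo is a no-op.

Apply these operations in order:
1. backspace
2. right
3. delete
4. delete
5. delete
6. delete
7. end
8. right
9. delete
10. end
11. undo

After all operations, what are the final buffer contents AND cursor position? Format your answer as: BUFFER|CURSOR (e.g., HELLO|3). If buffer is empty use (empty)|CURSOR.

After op 1 (backspace): buf='JDICGRV' cursor=0
After op 2 (right): buf='JDICGRV' cursor=1
After op 3 (delete): buf='JICGRV' cursor=1
After op 4 (delete): buf='JCGRV' cursor=1
After op 5 (delete): buf='JGRV' cursor=1
After op 6 (delete): buf='JRV' cursor=1
After op 7 (end): buf='JRV' cursor=3
After op 8 (right): buf='JRV' cursor=3
After op 9 (delete): buf='JRV' cursor=3
After op 10 (end): buf='JRV' cursor=3
After op 11 (undo): buf='JGRV' cursor=1

Answer: JGRV|1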